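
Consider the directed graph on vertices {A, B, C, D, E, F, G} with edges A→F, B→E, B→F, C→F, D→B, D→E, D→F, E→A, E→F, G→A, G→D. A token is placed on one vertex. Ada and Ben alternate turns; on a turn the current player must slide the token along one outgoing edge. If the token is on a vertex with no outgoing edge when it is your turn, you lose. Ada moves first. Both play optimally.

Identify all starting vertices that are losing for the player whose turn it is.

Label each position W (a win for the player to move) or L (a loss). A position with no legal move is L; any other position is W exactly when some move reaches an L, and L when every move reaches a W.
Every edge goes from a vertex to one that appears earlier in the order F, A, E, B, D, G, C, so processing vertices in that order labels each vertex after all of its successors.
F: no outgoing edge → L
A: W (go to F, an L position)
E: W (go to F, an L position)
B: W (go to F, an L position)
D: W (go to F, an L position)
G: L (options D(W), A(W) are all W)
C: W (go to F, an L position)
Reading off the rows marked L gives the requested list; there are 2 such vertices.

F, G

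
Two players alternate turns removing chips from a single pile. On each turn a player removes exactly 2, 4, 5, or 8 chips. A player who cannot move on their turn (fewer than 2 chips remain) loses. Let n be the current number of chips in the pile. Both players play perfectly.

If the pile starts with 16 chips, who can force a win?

The second player wins.

Label each position W (a win for the player to move) or L (a loss). A position with no legal move is L; any other position is W exactly when some move reaches an L, and L when every move reaches a W.
n=0: no move → L
n=1: no move → L
n=2: can move to 0, which is L ⇒ W
n=3: can move to 1, which is L ⇒ W
n=4: can move to 0, which is L ⇒ W
n=5: can move to 1, which is L ⇒ W
n=6: can move to 1, which is L ⇒ W
n=7: moves to 5(W), 3(W), 2(W); every one is W ⇒ L
n=8: can move to 0, which is L ⇒ W
n=9: can move to 7, which is L ⇒ W
n=10: moves to 8(W), 6(W), 5(W), 2(W); every one is W ⇒ L
n=11: can move to 7, which is L ⇒ W
n=12: can move to 10, which is L ⇒ W
n=13: moves to 11(W), 9(W), 8(W), 5(W); every one is W ⇒ L
n=14: can move to 10, which is L ⇒ W
n=15: can move to 13, which is L ⇒ W
n=16: moves to 14(W), 12(W), 11(W), 8(W); every one is W ⇒ L
Every move from 16 reaches a W position, so the mover loses.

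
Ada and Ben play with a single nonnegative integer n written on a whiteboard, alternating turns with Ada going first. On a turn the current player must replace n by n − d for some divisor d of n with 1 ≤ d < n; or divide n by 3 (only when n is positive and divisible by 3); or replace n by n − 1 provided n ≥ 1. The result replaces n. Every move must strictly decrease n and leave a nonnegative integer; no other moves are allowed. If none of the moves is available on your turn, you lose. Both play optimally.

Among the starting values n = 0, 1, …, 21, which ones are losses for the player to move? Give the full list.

Compute win/loss labels from the base case upward. A position with no move is L. Any other position is W if it can reach an L in one move, else L.
n=0: no move → L
n=1: can move to 0, which is L ⇒ W
n=2: the only move is to 1(W), a W ⇒ L
n=3: can move to 2, which is L ⇒ W
n=4: can move to 2, which is L ⇒ W
n=5: the only move is to 4(W), a W ⇒ L
n=6: can move to 2, which is L ⇒ W
n=7: the only move is to 6(W), a W ⇒ L
n=8: can move to 7, which is L ⇒ W
n=9: moves to 3(W), 6(W), 8(W); every one is W ⇒ L
n=10: can move to 5, which is L ⇒ W
n=11: the only move is to 10(W), a W ⇒ L
n=12: can move to 9, which is L ⇒ W
n=13: the only move is to 12(W), a W ⇒ L
n=14: can move to 7, which is L ⇒ W
n=15: can move to 5, which is L ⇒ W
n=16: moves to 8(W), 12(W), 14(W), 15(W); every one is W ⇒ L
n=17: can move to 16, which is L ⇒ W
n=18: can move to 9, which is L ⇒ W
n=19: the only move is to 18(W), a W ⇒ L
n=20: can move to 16, which is L ⇒ W
n=21: can move to 7, which is L ⇒ W
Reading off the rows marked L gives the requested list; there are 9 such values of n.

0, 2, 5, 7, 9, 11, 13, 16, 19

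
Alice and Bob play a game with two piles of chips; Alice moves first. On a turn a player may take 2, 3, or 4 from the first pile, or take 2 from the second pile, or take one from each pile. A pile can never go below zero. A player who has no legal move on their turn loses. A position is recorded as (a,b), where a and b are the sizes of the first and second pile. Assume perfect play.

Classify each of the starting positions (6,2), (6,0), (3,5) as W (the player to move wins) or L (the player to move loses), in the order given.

(6,2): W, (6,0): L, (3,5): W

Classify positions by backward induction: terminal positions (no move available) are L. From any other position, the mover wins iff some move reaches an L.
No move ever increases a pile, so every position that can arise here has a ≤ 6 and b ≤ 5; it is enough to label the cells with 0 ≤ a ≤ 6 and 0 ≤ b ≤ 5.
Every move lowers a or b (never raises either), so fill the grid row by row in increasing a, and left to right within a row: each cell's successors are then already labelled.
      b=0  b=1  b=2  b=3  b=4  b=5
a=0:    L    L    W    W    L    L
a=1:    L    W    W    L    L    W
a=2:    W    W    L    L    W    W
a=3:    W    W    L    W    W    W
a=4:    W    W    W    W    W    W
a=5:    W    L    W    W    W    L
a=6:    L    L    W    W    L    L
Cells with no legal move (terminal, hence L): (0,0), (0,1), (1,0).
The remaining L cells, each justified by listing all of its moves:
(0,4): the only move is to (0,2)(W), a W ⇒ L
(0,5): the only move is to (0,3)(W), a W ⇒ L
(1,3): moves to (1,1)(W), (0,2)(W); every one is W ⇒ L
(1,4): moves to (1,2)(W), (0,3)(W); every one is W ⇒ L
(2,2): moves to (0,2)(W), (2,0)(W), (1,1)(W); every one is W ⇒ L
(2,3): moves to (0,3)(W), (2,1)(W), (1,2)(W); every one is W ⇒ L
(3,2): moves to (1,2)(W), (0,2)(W), (3,0)(W), (2,1)(W); every one is W ⇒ L
(5,1): moves to (3,1)(W), (2,1)(W), (1,1)(W), (4,0)(W); every one is W ⇒ L
(5,5): moves to (3,5)(W), (2,5)(W), (1,5)(W), (5,3)(W), (4,4)(W); every one is W ⇒ L
(6,0): moves to (4,0)(W), (3,0)(W), (2,0)(W); every one is W ⇒ L
(6,1): moves to (4,1)(W), (3,1)(W), (2,1)(W), (5,0)(W); every one is W ⇒ L
(6,4): moves to (4,4)(W), (3,4)(W), (2,4)(W), (6,2)(W), (5,3)(W); every one is W ⇒ L
(6,5): moves to (4,5)(W), (3,5)(W), (2,5)(W), (6,3)(W), (5,4)(W); every one is W ⇒ L
Every other cell has at least one move into one of the L cells above, so it is W.
(6,2): the move to (3,2) reaches an L cell, so W
(6,0): one of the L cells justified above, so L
(3,5): the move to (0,5) reaches an L cell, so W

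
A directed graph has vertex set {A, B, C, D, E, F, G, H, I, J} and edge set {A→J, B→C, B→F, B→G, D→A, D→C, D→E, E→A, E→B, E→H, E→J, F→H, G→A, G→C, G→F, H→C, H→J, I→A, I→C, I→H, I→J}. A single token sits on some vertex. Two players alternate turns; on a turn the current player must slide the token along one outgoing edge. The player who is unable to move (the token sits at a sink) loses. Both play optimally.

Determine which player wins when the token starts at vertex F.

Build the W/L table. Terminal = L. A non-terminal position is W if it has a move to some L; otherwise it is L.
Every edge goes from a vertex to one that appears earlier in the order J, C, H, F, A, G, I, B, E, D, so processing vertices in that order labels each vertex after all of its successors.
J: no outgoing edge → L
C: no outgoing edge → L
H: W (go to C, an L position)
F: L (sole option H(W) is W)
A: W (go to J, an L position)
G: W (go to F, an L position)
I: W (go to C, an L position)
B: W (go to F, an L position)
E: W (go to J, an L position)
D: W (go to C, an L position)
The starting position F is L: whatever the player to move does, the opponent receives a W position.

The second player wins.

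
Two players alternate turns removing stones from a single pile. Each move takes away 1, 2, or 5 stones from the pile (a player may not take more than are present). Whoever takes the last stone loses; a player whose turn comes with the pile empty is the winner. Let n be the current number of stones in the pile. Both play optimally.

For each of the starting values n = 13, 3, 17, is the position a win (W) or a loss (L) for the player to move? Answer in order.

13: L, 3: W, 17: W

Work bottom-up. With no move the player to move wins. Otherwise the position is W if at least one move leads to an L position for the opponent, and L if every move leads to a W.
n=0: no move; the opponent has just taken the last stone and therefore loses → W
n=1: only reaches 0(W), which is W → L
n=2: reaches L-position 1 → W
n=3: reaches L-position 1 → W
n=4: only reaches 3(W), 2(W), all W → L
n=5: reaches L-position 4 → W
n=6: reaches L-position 4 → W
n=7: only reaches 6(W), 5(W), 2(W), all W → L
n=8: reaches L-position 7 → W
n=9: reaches L-position 7 → W
n=10: only reaches 9(W), 8(W), 5(W), all W → L
n=11: reaches L-position 10 → W
n=12: reaches L-position 10 → W
n=13: only reaches 12(W), 11(W), 8(W), all W → L
n=14: reaches L-position 13 → W
n=15: reaches L-position 13 → W
n=16: only reaches 15(W), 14(W), 11(W), all W → L
n=17: reaches L-position 16 → W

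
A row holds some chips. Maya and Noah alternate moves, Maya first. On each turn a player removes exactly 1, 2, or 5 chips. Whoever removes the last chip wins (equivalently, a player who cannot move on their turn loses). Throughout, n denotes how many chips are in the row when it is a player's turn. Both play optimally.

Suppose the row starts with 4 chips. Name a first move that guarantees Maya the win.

Remove 1, leaving 3.

Classify positions by backward induction: terminal positions (no move available) are L. From any other position, the mover wins iff some move reaches an L.
n=0: no move → L
n=1: W (go to 0, an L position)
n=2: W (go to 0, an L position)
n=3: L (options 2(W), 1(W) are all W)
n=4: W (go to 3, an L position)
From 4, the L positions reachable in one move are: 3.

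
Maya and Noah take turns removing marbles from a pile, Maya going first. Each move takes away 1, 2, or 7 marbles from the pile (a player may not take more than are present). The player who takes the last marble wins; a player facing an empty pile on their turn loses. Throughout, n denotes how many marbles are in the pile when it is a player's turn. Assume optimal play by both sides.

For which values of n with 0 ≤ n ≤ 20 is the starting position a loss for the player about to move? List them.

Compute win/loss labels from the base case upward. A position with no move is L. Any other position is W if it can reach an L in one move, else L.
n=0: no move → L
n=1: can move to 0, which is L ⇒ W
n=2: can move to 0, which is L ⇒ W
n=3: moves to 2(W), 1(W); every one is W ⇒ L
n=4: can move to 3, which is L ⇒ W
n=5: can move to 3, which is L ⇒ W
n=6: moves to 5(W), 4(W); every one is W ⇒ L
n=7: can move to 6, which is L ⇒ W
n=8: can move to 6, which is L ⇒ W
n=9: moves to 8(W), 7(W), 2(W); every one is W ⇒ L
n=10: can move to 9, which is L ⇒ W
n=11: can move to 9, which is L ⇒ W
n=12: moves to 11(W), 10(W), 5(W); every one is W ⇒ L
n=13: can move to 12, which is L ⇒ W
n=14: can move to 12, which is L ⇒ W
n=15: moves to 14(W), 13(W), 8(W); every one is W ⇒ L
n=16: can move to 15, which is L ⇒ W
n=17: can move to 15, which is L ⇒ W
n=18: moves to 17(W), 16(W), 11(W); every one is W ⇒ L
n=19: can move to 18, which is L ⇒ W
n=20: can move to 18, which is L ⇒ W
Reading off the rows marked L gives the requested list; there are 7 such values of n.

0, 3, 6, 9, 12, 15, 18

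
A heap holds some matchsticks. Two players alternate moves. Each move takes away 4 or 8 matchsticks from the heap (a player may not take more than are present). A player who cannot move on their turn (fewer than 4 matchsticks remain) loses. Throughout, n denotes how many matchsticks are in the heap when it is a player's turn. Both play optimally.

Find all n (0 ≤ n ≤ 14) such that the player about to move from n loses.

Label each position W (a win for the player to move) or L (a loss). A position with no legal move is L; any other position is W exactly when some move reaches an L, and L when every move reaches a W.
n=0: no move → L
n=1: no move → L
n=2: no move → L
n=3: no move → L
n=4: can move to 0, which is L ⇒ W
n=5: can move to 1, which is L ⇒ W
n=6: can move to 2, which is L ⇒ W
n=7: can move to 3, which is L ⇒ W
n=8: can move to 0, which is L ⇒ W
n=9: can move to 1, which is L ⇒ W
n=10: can move to 2, which is L ⇒ W
n=11: can move to 3, which is L ⇒ W
n=12: moves to 8(W), 4(W); every one is W ⇒ L
n=13: moves to 9(W), 5(W); every one is W ⇒ L
n=14: moves to 10(W), 6(W); every one is W ⇒ L
Reading off the rows marked L gives the requested list; there are 7 such values of n.

0, 1, 2, 3, 12, 13, 14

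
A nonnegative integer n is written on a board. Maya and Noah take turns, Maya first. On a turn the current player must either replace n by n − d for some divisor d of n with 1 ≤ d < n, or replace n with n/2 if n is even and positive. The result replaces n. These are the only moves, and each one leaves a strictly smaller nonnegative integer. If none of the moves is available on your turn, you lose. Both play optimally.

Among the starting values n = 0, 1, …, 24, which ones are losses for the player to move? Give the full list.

Classify positions by backward induction: terminal positions (no move available) are L. From any other position, the mover wins iff some move reaches an L.
n=0: no move → L
n=1: no move → L
n=2: →1(L), so W
n=3: →2(W) only, which is W, so L
n=4: →3(L), so W
n=5: →4(W) only, which is W, so L
n=6: →3(L), so W
n=7: →6(W) only, which is W, so L
n=8: →7(L), so W
n=9: →6(W), 8(W) — all W, so L
n=10: →5(L), so W
n=11: →10(W) only, which is W, so L
n=12: →9(L), so W
n=13: →12(W) only, which is W, so L
n=14: →7(L), so W
n=15: →10(W), 12(W), 14(W) — all W, so L
n=16: →15(L), so W
n=17: →16(W) only, which is W, so L
n=18: →9(L), so W
n=19: →18(W) only, which is W, so L
n=20: →15(L), so W
n=21: →14(W), 18(W), 20(W) — all W, so L
n=22: →11(L), so W
n=23: →22(W) only, which is W, so L
n=24: →21(L), so W
The losing starting values of n are exactly the entries labelled L in this table (13 of them).

0, 1, 3, 5, 7, 9, 11, 13, 15, 17, 19, 21, 23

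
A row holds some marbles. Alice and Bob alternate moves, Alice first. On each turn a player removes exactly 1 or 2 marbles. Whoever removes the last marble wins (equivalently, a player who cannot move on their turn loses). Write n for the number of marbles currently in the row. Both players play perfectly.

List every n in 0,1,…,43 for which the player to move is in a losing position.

0, 3, 6, 9, 12, 15, 18, 21, 24, 27, 30, 33, 36, 39, 42

Positions with no move are L. A position that does have a move is losing for the player to move precisely when every available move leads to a winning position for the opponent. Fill in the labels:
n=0: no move → L
n=1: W (go to 0, an L position)
n=2: W (go to 0, an L position)
n=3: L (options 2(W), 1(W) are all W)
n=4: W (go to 3, an L position)
n=5: W (go to 3, an L position)
n=6: L (options 5(W), 4(W) are all W)
n=7: W (go to 6, an L position)
n=8: W (go to 6, an L position)
n=9: L (options 8(W), 7(W) are all W)
n=10: W (go to 9, an L position)
n=11: W (go to 9, an L position)
n=12: L (options 11(W), 10(W) are all W)
n=13: W (go to 12, an L position)
n=14: W (go to 12, an L position)
n=15: L (options 14(W), 13(W) are all W)
n=16: W (go to 15, an L position)
n=17: W (go to 15, an L position)
n=18: L (options 17(W), 16(W) are all W)
n=19: W (go to 18, an L position)
n=20: W (go to 18, an L position)
n=21: L (options 20(W), 19(W) are all W)
n=22: W (go to 21, an L position)
n=23: W (go to 21, an L position)
n=24: L (options 23(W), 22(W) are all W)
n=25: W (go to 24, an L position)
n=26: W (go to 24, an L position)
n=27: L (options 26(W), 25(W) are all W)
n=28: W (go to 27, an L position)
n=29: W (go to 27, an L position)
n=30: L (options 29(W), 28(W) are all W)
n=31: W (go to 30, an L position)
n=32: W (go to 30, an L position)
n=33: L (options 32(W), 31(W) are all W)
n=34: W (go to 33, an L position)
n=35: W (go to 33, an L position)
n=36: L (options 35(W), 34(W) are all W)
n=37: W (go to 36, an L position)
n=38: W (go to 36, an L position)
n=39: L (options 38(W), 37(W) are all W)
n=40: W (go to 39, an L position)
n=41: W (go to 39, an L position)
n=42: L (options 41(W), 40(W) are all W)
n=43: W (go to 42, an L position)
Reading off the rows marked L gives the requested list; there are 15 such values of n.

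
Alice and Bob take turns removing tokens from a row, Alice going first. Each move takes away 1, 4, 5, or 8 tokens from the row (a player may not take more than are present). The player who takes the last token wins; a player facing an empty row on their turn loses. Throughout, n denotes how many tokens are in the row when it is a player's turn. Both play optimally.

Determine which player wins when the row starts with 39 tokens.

Alice wins.

Classify positions by backward induction: terminal positions (no move available) are L. From any other position, the mover wins iff some move reaches an L.
n=0: no move → L
n=1: can move to 0, which is L ⇒ W
n=2: the only move is to 1(W), a W ⇒ L
n=3: can move to 2, which is L ⇒ W
n=4: can move to 0, which is L ⇒ W
n=5: can move to 0, which is L ⇒ W
n=6: can move to 2, which is L ⇒ W
n=7: can move to 2, which is L ⇒ W
n=8: can move to 0, which is L ⇒ W
n=9: moves to 8(W), 5(W), 4(W), 1(W); every one is W ⇒ L
n=10: can move to 9, which is L ⇒ W
n=11: moves to 10(W), 7(W), 6(W), 3(W); every one is W ⇒ L
n=12: can move to 11, which is L ⇒ W
n=13: can move to 9, which is L ⇒ W
n=14: can move to 9, which is L ⇒ W
n=15: can move to 11, which is L ⇒ W
n=16: can move to 11, which is L ⇒ W
n=17: can move to 9, which is L ⇒ W
n=18: moves to 17(W), 14(W), 13(W), 10(W); every one is W ⇒ L
n=19: can move to 18, which is L ⇒ W
n=20: moves to 19(W), 16(W), 15(W), 12(W); every one is W ⇒ L
n=21: can move to 20, which is L ⇒ W
n=22: can move to 18, which is L ⇒ W
n=23: can move to 18, which is L ⇒ W
n=24: can move to 20, which is L ⇒ W
n=25: can move to 20, which is L ⇒ W
n=26: can move to 18, which is L ⇒ W
n=27: moves to 26(W), 23(W), 22(W), 19(W); every one is W ⇒ L
n=28: can move to 27, which is L ⇒ W
n=29: moves to 28(W), 25(W), 24(W), 21(W); every one is W ⇒ L
n=30: can move to 29, which is L ⇒ W
n=31: can move to 27, which is L ⇒ W
n=32: can move to 27, which is L ⇒ W
n=33: can move to 29, which is L ⇒ W
n=34: can move to 29, which is L ⇒ W
n=35: can move to 27, which is L ⇒ W
n=36: moves to 35(W), 32(W), 31(W), 28(W); every one is W ⇒ L
n=37: can move to 36, which is L ⇒ W
n=38: moves to 37(W), 34(W), 33(W), 30(W); every one is W ⇒ L
n=39: can move to 38, which is L ⇒ W
The starting position 39 is W: Alice should remove 1, leaving 38, handing over an L position.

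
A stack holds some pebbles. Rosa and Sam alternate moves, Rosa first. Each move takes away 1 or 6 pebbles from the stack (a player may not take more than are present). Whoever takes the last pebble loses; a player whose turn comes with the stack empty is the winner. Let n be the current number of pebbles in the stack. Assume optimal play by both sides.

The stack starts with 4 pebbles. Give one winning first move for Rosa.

Remove 1, leaving 3.

Classify positions by backward induction: terminal positions (no move available) are W. From any other position, the mover wins iff some move reaches an L.
n=0: no move; the opponent has just taken the last pebble and therefore loses → W
n=1: →0(W) only, which is W, so L
n=2: →1(L), so W
n=3: →2(W) only, which is W, so L
n=4: →3(L), so W
From 4, the L positions reachable in one move are: 3.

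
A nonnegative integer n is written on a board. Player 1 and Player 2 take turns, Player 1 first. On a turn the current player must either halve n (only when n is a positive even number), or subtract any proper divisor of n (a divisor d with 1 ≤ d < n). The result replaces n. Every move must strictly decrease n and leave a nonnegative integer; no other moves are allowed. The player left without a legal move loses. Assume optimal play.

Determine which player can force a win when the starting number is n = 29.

Player 2 wins.

Classify positions by backward induction: terminal positions (no move available) are L. From any other position, the mover wins iff some move reaches an L.
n=0: no move → L
n=1: no move → L
n=2: can move to 1, which is L ⇒ W
n=3: the only move is to 2(W), a W ⇒ L
n=4: can move to 3, which is L ⇒ W
n=5: the only move is to 4(W), a W ⇒ L
n=6: can move to 3, which is L ⇒ W
n=7: the only move is to 6(W), a W ⇒ L
n=8: can move to 7, which is L ⇒ W
n=9: moves to 6(W), 8(W); every one is W ⇒ L
n=10: can move to 5, which is L ⇒ W
n=11: the only move is to 10(W), a W ⇒ L
n=12: can move to 9, which is L ⇒ W
n=13: the only move is to 12(W), a W ⇒ L
n=14: can move to 7, which is L ⇒ W
n=15: moves to 10(W), 12(W), 14(W); every one is W ⇒ L
n=16: can move to 15, which is L ⇒ W
n=17: the only move is to 16(W), a W ⇒ L
n=18: can move to 9, which is L ⇒ W
n=19: the only move is to 18(W), a W ⇒ L
n=20: can move to 15, which is L ⇒ W
n=21: moves to 14(W), 18(W), 20(W); every one is W ⇒ L
n=22: can move to 11, which is L ⇒ W
n=23: the only move is to 22(W), a W ⇒ L
n=24: can move to 21, which is L ⇒ W
n=25: moves to 20(W), 24(W); every one is W ⇒ L
n=26: can move to 13, which is L ⇒ W
n=27: moves to 18(W), 24(W), 26(W); every one is W ⇒ L
n=28: can move to 21, which is L ⇒ W
n=29: the only move is to 28(W), a W ⇒ L
Every move from 29 reaches a W position, so the mover loses.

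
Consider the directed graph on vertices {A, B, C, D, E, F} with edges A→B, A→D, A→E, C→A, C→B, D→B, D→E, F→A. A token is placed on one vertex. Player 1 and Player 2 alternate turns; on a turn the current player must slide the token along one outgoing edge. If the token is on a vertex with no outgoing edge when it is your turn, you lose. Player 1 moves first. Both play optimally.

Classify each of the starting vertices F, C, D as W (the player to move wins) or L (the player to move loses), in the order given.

Classify positions by backward induction: terminal positions (no move available) are L. From any other position, the mover wins iff some move reaches an L.
Every edge goes from a vertex to one that appears earlier in the order E, B, D, A, F, C, so processing vertices in that order labels each vertex after all of its successors.
E: no outgoing edge → L
B: no outgoing edge → L
D: →B(L), so W
A: →B(L), so W
F: →A(W) only, which is W, so L
C: →B(L), so W

F: L, C: W, D: W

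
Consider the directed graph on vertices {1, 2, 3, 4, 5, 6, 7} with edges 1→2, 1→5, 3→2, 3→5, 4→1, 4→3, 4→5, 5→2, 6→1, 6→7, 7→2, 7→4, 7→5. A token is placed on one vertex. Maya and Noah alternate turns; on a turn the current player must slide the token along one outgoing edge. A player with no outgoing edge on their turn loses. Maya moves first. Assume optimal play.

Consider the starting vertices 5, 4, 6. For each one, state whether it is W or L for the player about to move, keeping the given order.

5: W, 4: L, 6: L

Classify positions by backward induction: terminal positions (no move available) are L. From any other position, the mover wins iff some move reaches an L.
Every edge goes from a vertex to one that appears earlier in the order 2, 5, 3, 1, 4, 7, 6, so processing vertices in that order labels each vertex after all of its successors.
2: no outgoing edge → L
5: W (go to 2, an L position)
3: W (go to 2, an L position)
1: W (go to 2, an L position)
4: L (options 1(W), 3(W), 5(W) are all W)
7: W (go to 4, an L position)
6: L (options 7(W), 1(W) are all W)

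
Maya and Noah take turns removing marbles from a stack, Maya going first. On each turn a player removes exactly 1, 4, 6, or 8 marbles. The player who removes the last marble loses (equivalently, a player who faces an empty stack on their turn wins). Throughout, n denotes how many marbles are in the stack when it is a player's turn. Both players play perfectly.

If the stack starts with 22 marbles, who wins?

Maya wins.

Positions with no move are W. A position that does have a move is losing for the player to move precisely when every available move leads to a winning position for the opponent. Fill in the labels:
n=0: no move; the opponent has just taken the last marble and therefore loses → W
n=1: the only move is to 0(W), a W ⇒ L
n=2: can move to 1, which is L ⇒ W
n=3: the only move is to 2(W), a W ⇒ L
n=4: can move to 3, which is L ⇒ W
n=5: can move to 1, which is L ⇒ W
n=6: moves to 5(W), 2(W), 0(W); every one is W ⇒ L
n=7: can move to 6, which is L ⇒ W
n=8: moves to 7(W), 4(W), 2(W), 0(W); every one is W ⇒ L
n=9: can move to 8, which is L ⇒ W
n=10: can move to 6, which is L ⇒ W
n=11: can move to 3, which is L ⇒ W
n=12: can move to 8, which is L ⇒ W
n=13: moves to 12(W), 9(W), 7(W), 5(W); every one is W ⇒ L
n=14: can move to 13, which is L ⇒ W
n=15: moves to 14(W), 11(W), 9(W), 7(W); every one is W ⇒ L
n=16: can move to 15, which is L ⇒ W
n=17: can move to 13, which is L ⇒ W
n=18: moves to 17(W), 14(W), 12(W), 10(W); every one is W ⇒ L
n=19: can move to 18, which is L ⇒ W
n=20: moves to 19(W), 16(W), 14(W), 12(W); every one is W ⇒ L
n=21: can move to 20, which is L ⇒ W
n=22: can move to 18, which is L ⇒ W
From 22 Maya can remove 4, leaving 18, reaching an L position.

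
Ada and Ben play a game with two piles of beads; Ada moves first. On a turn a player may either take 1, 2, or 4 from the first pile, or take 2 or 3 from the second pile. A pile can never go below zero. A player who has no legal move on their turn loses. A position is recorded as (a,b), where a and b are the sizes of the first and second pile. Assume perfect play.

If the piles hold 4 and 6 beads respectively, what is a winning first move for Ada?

Move to (3,6).

Label each position W (a win for the player to move) or L (a loss). A position with no legal move is L; any other position is W exactly when some move reaches an L, and L when every move reaches a W.
No move ever increases a pile, so every position that can arise here has a ≤ 4 and b ≤ 6; it is enough to label the cells with 0 ≤ a ≤ 4 and 0 ≤ b ≤ 6.
Every move lowers a or b (never raises either), so fill the grid row by row in increasing a, and left to right within a row: each cell's successors are then already labelled.
      b=0  b=1  b=2  b=3  b=4  b=5  b=6
a=0:    L    L    W    W    W    L    L
a=1:    W    W    L    L    W    W    W
a=2:    W    W    W    W    L    W    W
a=3:    L    L    W    W    W    L    L
a=4:    W    W    L    L    W    W    W
Cells with no legal move (terminal, hence L): (0,0), (0,1).
The remaining L cells, each justified by listing all of its moves:
(0,5): only reaches (0,3)(W), (0,2)(W), all W → L
(0,6): only reaches (0,4)(W), (0,3)(W), all W → L
(1,2): only reaches (0,2)(W), (1,0)(W), all W → L
(1,3): only reaches (0,3)(W), (1,1)(W), (1,0)(W), all W → L
(2,4): only reaches (1,4)(W), (0,4)(W), (2,2)(W), (2,1)(W), all W → L
(3,0): only reaches (2,0)(W), (1,0)(W), all W → L
(3,1): only reaches (2,1)(W), (1,1)(W), all W → L
(3,5): only reaches (2,5)(W), (1,5)(W), (3,3)(W), (3,2)(W), all W → L
(3,6): only reaches (2,6)(W), (1,6)(W), (3,4)(W), (3,3)(W), all W → L
(4,2): only reaches (3,2)(W), (2,2)(W), (0,2)(W), (4,0)(W), all W → L
(4,3): only reaches (3,3)(W), (2,3)(W), (0,3)(W), (4,1)(W), (4,0)(W), all W → L
Every other cell has at least one move into one of the L cells above, so it is W.
From (4,6), the L positions reachable in one move are: (3,6), (0,6), (4,3). Any move reaching one of these is winning.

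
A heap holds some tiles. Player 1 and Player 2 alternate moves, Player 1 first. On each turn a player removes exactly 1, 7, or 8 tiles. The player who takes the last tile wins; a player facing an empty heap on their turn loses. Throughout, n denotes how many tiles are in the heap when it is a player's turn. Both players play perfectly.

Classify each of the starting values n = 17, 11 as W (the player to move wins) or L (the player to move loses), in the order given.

17: L, 11: W

Compute win/loss labels from the base case upward. A position with no move is L. Any other position is W if it can reach an L in one move, else L.
n=0: no move → L
n=1: W (go to 0, an L position)
n=2: L (sole option 1(W) is W)
n=3: W (go to 2, an L position)
n=4: L (sole option 3(W) is W)
n=5: W (go to 4, an L position)
n=6: L (sole option 5(W) is W)
n=7: W (go to 6, an L position)
n=8: W (go to 0, an L position)
n=9: W (go to 2, an L position)
n=10: W (go to 2, an L position)
n=11: W (go to 4, an L position)
n=12: W (go to 4, an L position)
n=13: W (go to 6, an L position)
n=14: W (go to 6, an L position)
n=15: L (options 14(W), 8(W), 7(W) are all W)
n=16: W (go to 15, an L position)
n=17: L (options 16(W), 10(W), 9(W) are all W)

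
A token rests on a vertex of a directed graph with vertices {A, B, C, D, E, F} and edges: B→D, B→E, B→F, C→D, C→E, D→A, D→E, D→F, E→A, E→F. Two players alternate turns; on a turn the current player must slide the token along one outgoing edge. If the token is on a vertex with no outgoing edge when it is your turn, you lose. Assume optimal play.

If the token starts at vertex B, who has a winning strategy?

The first player wins.

Build the W/L table. Terminal = L. A non-terminal position is W if it has a move to some L; otherwise it is L.
Every edge goes from a vertex to one that appears earlier in the order A, F, E, D, B, C, so processing vertices in that order labels each vertex after all of its successors.
A: no outgoing edge → L
F: no outgoing edge → L
E: reaches L-position F → W
D: reaches L-position F → W
B: reaches L-position F → W
C: only reaches D(W), E(W), all W → L
From B the player to move can move to F, reaching an L position.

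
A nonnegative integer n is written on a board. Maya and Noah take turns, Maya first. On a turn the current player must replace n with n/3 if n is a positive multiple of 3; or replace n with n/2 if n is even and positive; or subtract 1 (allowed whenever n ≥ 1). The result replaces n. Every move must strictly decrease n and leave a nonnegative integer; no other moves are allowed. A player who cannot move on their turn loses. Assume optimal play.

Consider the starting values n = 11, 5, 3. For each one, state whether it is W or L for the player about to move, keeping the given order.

11: L, 5: L, 3: W

Classify positions by backward induction: terminal positions (no move available) are L. From any other position, the mover wins iff some move reaches an L.
n=0: no move → L
n=1: W (go to 0, an L position)
n=2: L (sole option 1(W) is W)
n=3: W (go to 2, an L position)
n=4: W (go to 2, an L position)
n=5: L (sole option 4(W) is W)
n=6: W (go to 2, an L position)
n=7: L (sole option 6(W) is W)
n=8: W (go to 7, an L position)
n=9: L (options 3(W), 8(W) are all W)
n=10: W (go to 5, an L position)
n=11: L (sole option 10(W) is W)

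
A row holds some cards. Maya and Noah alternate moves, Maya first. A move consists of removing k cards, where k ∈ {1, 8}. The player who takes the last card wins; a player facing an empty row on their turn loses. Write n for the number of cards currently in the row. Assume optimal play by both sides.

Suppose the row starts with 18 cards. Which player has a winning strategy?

Work bottom-up. With no move the player to move loses. Otherwise the position is W if at least one move leads to an L position for the opponent, and L if every move leads to a W.
n=0: no move → L
n=1: can move to 0, which is L ⇒ W
n=2: the only move is to 1(W), a W ⇒ L
n=3: can move to 2, which is L ⇒ W
n=4: the only move is to 3(W), a W ⇒ L
n=5: can move to 4, which is L ⇒ W
n=6: the only move is to 5(W), a W ⇒ L
n=7: can move to 6, which is L ⇒ W
n=8: can move to 0, which is L ⇒ W
n=9: moves to 8(W), 1(W); every one is W ⇒ L
n=10: can move to 9, which is L ⇒ W
n=11: moves to 10(W), 3(W); every one is W ⇒ L
n=12: can move to 11, which is L ⇒ W
n=13: moves to 12(W), 5(W); every one is W ⇒ L
n=14: can move to 13, which is L ⇒ W
n=15: moves to 14(W), 7(W); every one is W ⇒ L
n=16: can move to 15, which is L ⇒ W
n=17: can move to 9, which is L ⇒ W
n=18: moves to 17(W), 10(W); every one is W ⇒ L
The starting position 18 is L: whatever Maya does, the opponent receives a W position.

Noah wins.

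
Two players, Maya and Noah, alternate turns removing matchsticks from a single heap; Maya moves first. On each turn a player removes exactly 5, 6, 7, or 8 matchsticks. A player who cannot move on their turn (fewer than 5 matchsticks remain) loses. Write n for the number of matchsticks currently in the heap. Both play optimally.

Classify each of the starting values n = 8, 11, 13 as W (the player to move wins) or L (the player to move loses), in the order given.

8: W, 11: W, 13: L

Compute win/loss labels from the base case upward. A position with no move is L. Any other position is W if it can reach an L in one move, else L.
n=0: no move → L
n=1: no move → L
n=2: no move → L
n=3: no move → L
n=4: no move → L
n=5: →0(L), so W
n=6: →1(L), so W
n=7: →2(L), so W
n=8: →3(L), so W
n=9: →4(L), so W
n=10: →4(L), so W
n=11: →4(L), so W
n=12: →4(L), so W
n=13: →8(W), 7(W), 6(W), 5(W) — all W, so L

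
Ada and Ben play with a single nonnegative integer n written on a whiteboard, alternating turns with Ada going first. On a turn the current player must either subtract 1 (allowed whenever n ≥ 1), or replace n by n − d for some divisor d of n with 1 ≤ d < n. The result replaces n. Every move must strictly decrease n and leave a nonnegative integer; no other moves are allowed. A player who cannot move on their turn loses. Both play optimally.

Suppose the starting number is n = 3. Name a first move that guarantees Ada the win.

Move to 2.

Build the W/L table. Terminal = L. A non-terminal position is W if it has a move to some L; otherwise it is L.
n=0: no move → L
n=1: W (go to 0, an L position)
n=2: L (sole option 1(W) is W)
n=3: W (go to 2, an L position)
From 3, the L positions reachable in one move are: 2.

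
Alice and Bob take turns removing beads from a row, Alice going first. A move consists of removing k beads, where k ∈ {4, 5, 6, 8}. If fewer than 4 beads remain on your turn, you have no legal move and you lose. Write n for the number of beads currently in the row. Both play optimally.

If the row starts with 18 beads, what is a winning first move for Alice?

Remove 4, leaving 14.

Positions with no move are L. A position that does have a move is losing for the player to move precisely when every available move leads to a winning position for the opponent. Fill in the labels:
n=0: no move → L
n=1: no move → L
n=2: no move → L
n=3: no move → L
n=4: →0(L), so W
n=5: →1(L), so W
n=6: →2(L), so W
n=7: →3(L), so W
n=8: →3(L), so W
n=9: →3(L), so W
n=10: →2(L), so W
n=11: →3(L), so W
n=12: →8(W), 7(W), 6(W), 4(W) — all W, so L
n=13: →9(W), 8(W), 7(W), 5(W) — all W, so L
n=14: →10(W), 9(W), 8(W), 6(W) — all W, so L
n=15: →11(W), 10(W), 9(W), 7(W) — all W, so L
n=16: →12(L), so W
n=17: →13(L), so W
n=18: →14(L), so W
From 18, the L positions reachable in one move are: 14, 13, 12. Any move reaching one of these is winning.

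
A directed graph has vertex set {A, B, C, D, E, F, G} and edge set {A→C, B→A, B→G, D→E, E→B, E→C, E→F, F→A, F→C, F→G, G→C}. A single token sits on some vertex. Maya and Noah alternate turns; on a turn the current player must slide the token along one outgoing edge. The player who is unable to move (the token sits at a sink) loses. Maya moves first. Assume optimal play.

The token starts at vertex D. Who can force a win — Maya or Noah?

Use the standard recursion: the mover loses at a terminal position; elsewhere, the mover wins exactly when some move hands the opponent an L position.
Every edge goes from a vertex to one that appears earlier in the order C, G, A, F, B, E, D, so processing vertices in that order labels each vertex after all of its successors.
C: no outgoing edge → L
G: reaches L-position C → W
A: reaches L-position C → W
F: reaches L-position C → W
B: only reaches A(W), G(W), all W → L
E: reaches L-position B → W
D: only reaches E(W), which is W → L
Every move from D reaches a W position, so the mover loses.

Noah wins.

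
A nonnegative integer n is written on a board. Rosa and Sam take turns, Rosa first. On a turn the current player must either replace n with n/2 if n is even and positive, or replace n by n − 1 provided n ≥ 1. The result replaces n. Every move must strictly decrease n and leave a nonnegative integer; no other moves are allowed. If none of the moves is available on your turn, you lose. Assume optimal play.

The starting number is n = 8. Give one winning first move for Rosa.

Move to 7.

Compute win/loss labels from the base case upward. A position with no move is L. Any other position is W if it can reach an L in one move, else L.
n=0: no move → L
n=1: can move to 0, which is L ⇒ W
n=2: the only move is to 1(W), a W ⇒ L
n=3: can move to 2, which is L ⇒ W
n=4: can move to 2, which is L ⇒ W
n=5: the only move is to 4(W), a W ⇒ L
n=6: can move to 5, which is L ⇒ W
n=7: the only move is to 6(W), a W ⇒ L
n=8: can move to 7, which is L ⇒ W
From 8, the L positions reachable in one move are: 7.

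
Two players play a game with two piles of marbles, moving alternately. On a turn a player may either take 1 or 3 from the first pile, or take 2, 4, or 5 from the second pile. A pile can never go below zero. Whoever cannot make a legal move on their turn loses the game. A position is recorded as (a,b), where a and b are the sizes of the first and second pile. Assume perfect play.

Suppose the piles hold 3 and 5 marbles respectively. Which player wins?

The first player wins.

Classify positions by backward induction: terminal positions (no move available) are L. From any other position, the mover wins iff some move reaches an L.
No move ever increases a pile, so every position that can arise here has a ≤ 3 and b ≤ 5; it is enough to label the cells with 0 ≤ a ≤ 3 and 0 ≤ b ≤ 5.
Every move lowers a or b (never raises either), so fill the grid row by row in increasing a, and left to right within a row: each cell's successors are then already labelled.
      b=0  b=1  b=2  b=3  b=4  b=5
a=0:    L    L    W    W    W    W
a=1:    W    W    L    L    W    W
a=2:    L    L    W    W    W    W
a=3:    W    W    L    L    W    W
Cells with no legal move (terminal, hence L): (0,0), (0,1).
The remaining L cells, each justified by listing all of its moves:
(1,2): moves to (0,2)(W), (1,0)(W); every one is W ⇒ L
(1,3): moves to (0,3)(W), (1,1)(W); every one is W ⇒ L
(2,0): the only move is to (1,0)(W), a W ⇒ L
(2,1): the only move is to (1,1)(W), a W ⇒ L
(3,2): moves to (2,2)(W), (0,2)(W), (3,0)(W); every one is W ⇒ L
(3,3): moves to (2,3)(W), (0,3)(W), (3,1)(W); every one is W ⇒ L
Every other cell has at least one move into one of the L cells above, so it is W.
From (3,5) the player to move can move to (3,3), reaching an L position.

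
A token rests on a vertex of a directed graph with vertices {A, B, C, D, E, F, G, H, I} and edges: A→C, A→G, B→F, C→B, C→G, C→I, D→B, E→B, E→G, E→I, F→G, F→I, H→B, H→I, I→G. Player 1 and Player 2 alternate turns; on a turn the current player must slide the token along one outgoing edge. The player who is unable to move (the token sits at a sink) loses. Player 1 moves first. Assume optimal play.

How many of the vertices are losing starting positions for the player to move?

Classify positions by backward induction: terminal positions (no move available) are L. From any other position, the mover wins iff some move reaches an L.
Every edge goes from a vertex to one that appears earlier in the order G, I, F, B, D, C, E, H, A, so processing vertices in that order labels each vertex after all of its successors.
G: no outgoing edge → L
I: →G(L), so W
F: →G(L), so W
B: →F(W) only, which is W, so L
D: →B(L), so W
C: →B(L), so W
E: →B(L), so W
H: →B(L), so W
A: →G(L), so W
The L vertices are B, G; that is 2 in all.

2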